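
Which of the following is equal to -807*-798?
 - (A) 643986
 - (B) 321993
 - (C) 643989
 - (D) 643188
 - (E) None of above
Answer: A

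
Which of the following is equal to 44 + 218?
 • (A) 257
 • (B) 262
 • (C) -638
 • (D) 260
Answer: B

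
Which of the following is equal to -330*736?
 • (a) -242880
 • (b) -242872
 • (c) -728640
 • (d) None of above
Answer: a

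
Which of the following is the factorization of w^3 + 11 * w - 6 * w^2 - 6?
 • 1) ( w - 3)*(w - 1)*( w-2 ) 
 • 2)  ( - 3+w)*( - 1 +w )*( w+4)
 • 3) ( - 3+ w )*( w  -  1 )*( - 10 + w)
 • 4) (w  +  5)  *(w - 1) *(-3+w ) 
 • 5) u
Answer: 1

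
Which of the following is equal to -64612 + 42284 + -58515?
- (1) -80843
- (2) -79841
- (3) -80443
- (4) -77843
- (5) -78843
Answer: 1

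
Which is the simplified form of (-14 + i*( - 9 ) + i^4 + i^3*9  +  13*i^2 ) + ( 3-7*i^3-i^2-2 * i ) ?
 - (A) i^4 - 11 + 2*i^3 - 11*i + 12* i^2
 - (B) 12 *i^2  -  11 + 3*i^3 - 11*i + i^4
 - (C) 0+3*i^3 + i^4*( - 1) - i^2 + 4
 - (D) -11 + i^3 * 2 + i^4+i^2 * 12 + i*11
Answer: A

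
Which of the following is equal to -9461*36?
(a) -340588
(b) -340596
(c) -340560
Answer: b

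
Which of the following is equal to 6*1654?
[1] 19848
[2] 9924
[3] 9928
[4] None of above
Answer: 2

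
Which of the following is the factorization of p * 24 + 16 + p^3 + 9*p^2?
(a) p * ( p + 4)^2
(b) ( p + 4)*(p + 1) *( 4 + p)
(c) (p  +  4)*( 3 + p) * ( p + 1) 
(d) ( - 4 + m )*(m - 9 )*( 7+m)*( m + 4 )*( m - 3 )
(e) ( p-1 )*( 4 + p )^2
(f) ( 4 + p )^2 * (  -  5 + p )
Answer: b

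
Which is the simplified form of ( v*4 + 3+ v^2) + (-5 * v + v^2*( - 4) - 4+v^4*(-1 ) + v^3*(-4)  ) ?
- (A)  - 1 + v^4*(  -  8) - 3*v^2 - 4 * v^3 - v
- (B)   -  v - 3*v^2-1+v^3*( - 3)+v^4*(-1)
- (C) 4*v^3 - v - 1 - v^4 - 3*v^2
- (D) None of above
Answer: D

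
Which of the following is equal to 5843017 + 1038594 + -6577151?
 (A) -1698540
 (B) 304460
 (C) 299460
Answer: B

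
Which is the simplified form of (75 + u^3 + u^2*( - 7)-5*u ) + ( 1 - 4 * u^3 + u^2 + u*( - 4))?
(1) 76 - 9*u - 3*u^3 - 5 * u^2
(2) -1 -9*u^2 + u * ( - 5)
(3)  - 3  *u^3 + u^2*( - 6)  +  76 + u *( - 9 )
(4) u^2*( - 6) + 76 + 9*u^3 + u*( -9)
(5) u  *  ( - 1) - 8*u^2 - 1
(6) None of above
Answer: 3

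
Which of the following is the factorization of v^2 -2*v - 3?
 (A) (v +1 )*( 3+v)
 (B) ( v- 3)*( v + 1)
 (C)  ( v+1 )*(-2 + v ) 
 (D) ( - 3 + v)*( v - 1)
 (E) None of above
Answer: B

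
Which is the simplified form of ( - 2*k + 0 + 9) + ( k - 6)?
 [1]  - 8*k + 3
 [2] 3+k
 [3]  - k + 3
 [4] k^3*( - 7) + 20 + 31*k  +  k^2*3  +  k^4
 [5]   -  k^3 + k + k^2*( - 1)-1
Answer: 3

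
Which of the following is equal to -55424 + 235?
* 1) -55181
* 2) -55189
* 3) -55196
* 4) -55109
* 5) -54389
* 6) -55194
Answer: 2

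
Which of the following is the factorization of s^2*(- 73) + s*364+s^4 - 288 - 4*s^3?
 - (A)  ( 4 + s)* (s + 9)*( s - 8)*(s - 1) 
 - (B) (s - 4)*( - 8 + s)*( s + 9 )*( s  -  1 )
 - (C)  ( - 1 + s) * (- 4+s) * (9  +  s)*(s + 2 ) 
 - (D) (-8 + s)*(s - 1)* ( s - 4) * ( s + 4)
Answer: B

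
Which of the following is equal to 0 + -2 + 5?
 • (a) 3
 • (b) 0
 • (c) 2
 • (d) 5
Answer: a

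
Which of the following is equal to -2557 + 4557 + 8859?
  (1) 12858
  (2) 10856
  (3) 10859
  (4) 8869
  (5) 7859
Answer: 3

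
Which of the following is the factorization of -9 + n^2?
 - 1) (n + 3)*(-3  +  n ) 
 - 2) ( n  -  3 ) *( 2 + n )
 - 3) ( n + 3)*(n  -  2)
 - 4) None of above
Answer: 1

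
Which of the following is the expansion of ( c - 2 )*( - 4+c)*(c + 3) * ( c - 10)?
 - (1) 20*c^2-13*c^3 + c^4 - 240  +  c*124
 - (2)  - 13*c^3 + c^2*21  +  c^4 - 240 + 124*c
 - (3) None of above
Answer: 1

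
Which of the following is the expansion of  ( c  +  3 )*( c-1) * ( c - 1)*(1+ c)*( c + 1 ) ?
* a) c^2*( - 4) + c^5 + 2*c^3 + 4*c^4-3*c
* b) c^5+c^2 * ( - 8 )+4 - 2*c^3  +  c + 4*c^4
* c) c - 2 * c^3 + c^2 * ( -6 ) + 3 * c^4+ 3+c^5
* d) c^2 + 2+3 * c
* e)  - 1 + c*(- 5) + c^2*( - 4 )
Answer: c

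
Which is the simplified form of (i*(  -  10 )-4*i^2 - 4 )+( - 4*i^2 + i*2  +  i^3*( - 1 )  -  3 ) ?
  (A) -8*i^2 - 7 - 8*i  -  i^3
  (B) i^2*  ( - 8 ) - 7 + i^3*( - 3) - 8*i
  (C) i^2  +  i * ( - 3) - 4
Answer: A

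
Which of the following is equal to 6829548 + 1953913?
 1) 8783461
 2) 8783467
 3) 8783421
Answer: 1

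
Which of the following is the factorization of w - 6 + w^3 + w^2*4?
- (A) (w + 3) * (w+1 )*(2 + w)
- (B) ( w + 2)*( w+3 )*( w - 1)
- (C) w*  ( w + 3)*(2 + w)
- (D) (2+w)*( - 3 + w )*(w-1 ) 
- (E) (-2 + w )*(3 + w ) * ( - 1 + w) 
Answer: B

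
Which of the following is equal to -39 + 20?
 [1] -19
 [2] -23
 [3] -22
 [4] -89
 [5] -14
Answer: 1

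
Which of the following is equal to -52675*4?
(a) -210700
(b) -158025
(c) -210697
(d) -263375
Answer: a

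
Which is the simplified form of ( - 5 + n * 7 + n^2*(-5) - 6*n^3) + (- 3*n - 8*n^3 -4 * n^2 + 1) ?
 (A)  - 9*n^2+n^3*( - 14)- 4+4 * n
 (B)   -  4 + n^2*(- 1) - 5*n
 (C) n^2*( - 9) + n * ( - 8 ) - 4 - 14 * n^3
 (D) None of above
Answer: A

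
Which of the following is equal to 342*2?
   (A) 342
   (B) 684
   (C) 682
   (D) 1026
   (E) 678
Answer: B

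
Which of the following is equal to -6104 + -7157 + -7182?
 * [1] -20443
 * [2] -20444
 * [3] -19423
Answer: 1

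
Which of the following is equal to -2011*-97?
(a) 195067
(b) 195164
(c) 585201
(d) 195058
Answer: a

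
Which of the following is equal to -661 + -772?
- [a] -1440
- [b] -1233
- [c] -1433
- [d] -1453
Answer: c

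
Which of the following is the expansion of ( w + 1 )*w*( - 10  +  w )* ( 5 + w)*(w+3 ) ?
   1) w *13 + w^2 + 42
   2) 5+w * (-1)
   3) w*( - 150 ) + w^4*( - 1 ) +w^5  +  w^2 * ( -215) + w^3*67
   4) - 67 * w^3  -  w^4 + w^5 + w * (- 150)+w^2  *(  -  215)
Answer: 4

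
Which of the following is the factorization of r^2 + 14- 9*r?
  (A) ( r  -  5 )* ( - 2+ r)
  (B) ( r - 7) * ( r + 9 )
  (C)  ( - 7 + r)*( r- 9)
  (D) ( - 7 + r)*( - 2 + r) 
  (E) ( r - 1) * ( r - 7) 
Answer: D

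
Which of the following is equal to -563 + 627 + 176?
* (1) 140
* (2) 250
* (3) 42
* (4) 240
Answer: 4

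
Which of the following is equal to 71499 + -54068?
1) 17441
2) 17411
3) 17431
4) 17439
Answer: 3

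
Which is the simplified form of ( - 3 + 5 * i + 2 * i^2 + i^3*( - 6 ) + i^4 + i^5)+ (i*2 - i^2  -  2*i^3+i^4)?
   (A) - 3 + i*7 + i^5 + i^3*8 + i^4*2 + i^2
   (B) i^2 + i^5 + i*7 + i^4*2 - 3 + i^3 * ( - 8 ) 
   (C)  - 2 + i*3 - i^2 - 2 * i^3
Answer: B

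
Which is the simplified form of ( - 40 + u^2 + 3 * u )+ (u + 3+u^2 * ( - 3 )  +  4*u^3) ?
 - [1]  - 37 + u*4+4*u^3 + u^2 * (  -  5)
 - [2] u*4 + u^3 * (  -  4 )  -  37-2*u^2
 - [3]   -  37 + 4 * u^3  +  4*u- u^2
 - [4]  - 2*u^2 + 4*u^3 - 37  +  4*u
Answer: 4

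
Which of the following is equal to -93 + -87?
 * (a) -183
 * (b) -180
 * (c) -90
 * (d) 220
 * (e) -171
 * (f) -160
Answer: b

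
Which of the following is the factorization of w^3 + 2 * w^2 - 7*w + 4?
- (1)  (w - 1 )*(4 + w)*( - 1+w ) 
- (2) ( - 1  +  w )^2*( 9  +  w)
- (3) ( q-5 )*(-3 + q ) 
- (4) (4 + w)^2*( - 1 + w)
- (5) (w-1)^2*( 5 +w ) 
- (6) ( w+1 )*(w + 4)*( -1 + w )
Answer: 1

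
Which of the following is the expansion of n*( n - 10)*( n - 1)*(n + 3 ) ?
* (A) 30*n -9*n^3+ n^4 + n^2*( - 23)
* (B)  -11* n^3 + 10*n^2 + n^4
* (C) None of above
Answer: C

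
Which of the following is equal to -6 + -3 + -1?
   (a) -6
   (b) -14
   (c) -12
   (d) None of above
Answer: d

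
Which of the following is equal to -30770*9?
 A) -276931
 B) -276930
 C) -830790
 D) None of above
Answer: B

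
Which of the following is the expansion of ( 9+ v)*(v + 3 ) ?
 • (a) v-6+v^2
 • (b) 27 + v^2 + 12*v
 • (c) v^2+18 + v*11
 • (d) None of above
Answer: b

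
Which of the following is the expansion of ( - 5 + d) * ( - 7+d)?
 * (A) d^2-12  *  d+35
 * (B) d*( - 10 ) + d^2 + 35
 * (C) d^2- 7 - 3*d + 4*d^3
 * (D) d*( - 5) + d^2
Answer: A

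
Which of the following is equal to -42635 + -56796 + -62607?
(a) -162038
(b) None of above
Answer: a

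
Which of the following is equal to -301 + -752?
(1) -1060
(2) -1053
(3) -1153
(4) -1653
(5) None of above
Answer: 2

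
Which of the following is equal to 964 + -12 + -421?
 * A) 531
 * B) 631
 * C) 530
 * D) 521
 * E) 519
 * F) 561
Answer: A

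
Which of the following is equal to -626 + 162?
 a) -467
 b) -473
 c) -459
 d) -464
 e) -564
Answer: d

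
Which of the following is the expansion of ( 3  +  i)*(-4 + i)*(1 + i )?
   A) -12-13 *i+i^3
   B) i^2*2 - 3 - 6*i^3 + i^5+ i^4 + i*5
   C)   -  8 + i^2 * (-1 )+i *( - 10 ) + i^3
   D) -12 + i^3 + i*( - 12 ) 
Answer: A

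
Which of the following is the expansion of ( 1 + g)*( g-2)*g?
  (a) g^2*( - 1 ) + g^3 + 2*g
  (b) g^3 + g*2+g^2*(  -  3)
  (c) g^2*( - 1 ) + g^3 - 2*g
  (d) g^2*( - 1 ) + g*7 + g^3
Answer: c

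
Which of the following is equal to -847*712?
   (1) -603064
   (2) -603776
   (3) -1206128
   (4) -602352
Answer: 1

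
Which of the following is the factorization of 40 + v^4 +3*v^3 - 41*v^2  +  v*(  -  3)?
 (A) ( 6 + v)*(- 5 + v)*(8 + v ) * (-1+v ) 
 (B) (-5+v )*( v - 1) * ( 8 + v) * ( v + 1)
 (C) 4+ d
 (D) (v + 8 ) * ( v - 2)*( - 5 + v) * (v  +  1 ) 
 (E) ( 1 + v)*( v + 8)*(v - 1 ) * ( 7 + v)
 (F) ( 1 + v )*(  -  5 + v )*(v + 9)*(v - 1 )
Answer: B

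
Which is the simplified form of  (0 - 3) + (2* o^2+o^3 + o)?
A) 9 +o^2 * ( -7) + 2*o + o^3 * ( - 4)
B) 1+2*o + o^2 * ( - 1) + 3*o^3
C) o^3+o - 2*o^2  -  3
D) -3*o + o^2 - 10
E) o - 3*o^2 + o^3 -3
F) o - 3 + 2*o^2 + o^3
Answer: F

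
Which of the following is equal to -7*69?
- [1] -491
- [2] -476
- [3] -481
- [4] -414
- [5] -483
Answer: 5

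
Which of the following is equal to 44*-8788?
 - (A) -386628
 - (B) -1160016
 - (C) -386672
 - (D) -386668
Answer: C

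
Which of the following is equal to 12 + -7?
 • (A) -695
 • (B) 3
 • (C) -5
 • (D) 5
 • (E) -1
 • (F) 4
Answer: D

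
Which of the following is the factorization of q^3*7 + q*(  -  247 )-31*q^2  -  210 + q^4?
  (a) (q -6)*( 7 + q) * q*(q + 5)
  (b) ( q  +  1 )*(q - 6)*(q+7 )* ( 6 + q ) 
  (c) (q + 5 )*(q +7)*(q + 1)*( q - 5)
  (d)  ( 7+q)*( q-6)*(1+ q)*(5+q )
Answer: d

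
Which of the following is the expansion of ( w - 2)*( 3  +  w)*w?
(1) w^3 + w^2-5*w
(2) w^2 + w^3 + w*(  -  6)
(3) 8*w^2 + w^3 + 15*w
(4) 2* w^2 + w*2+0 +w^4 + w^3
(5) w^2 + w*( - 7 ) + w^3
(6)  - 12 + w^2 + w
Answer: 2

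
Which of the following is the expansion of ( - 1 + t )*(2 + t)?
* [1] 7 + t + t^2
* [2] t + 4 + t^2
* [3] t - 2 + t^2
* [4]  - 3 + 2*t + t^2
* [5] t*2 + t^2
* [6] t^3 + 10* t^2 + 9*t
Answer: 3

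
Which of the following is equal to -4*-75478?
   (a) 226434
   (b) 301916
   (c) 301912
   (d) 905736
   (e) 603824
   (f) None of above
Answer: c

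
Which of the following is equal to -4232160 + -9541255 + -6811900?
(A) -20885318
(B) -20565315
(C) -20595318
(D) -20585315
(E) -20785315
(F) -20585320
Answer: D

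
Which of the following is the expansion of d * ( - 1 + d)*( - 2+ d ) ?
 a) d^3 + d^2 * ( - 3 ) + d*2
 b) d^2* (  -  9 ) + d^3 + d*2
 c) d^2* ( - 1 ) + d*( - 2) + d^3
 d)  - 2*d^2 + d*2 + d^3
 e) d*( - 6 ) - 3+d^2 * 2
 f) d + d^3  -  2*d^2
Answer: a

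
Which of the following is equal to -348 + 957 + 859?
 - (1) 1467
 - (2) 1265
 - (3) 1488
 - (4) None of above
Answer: 4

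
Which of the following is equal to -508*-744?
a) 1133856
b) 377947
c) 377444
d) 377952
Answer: d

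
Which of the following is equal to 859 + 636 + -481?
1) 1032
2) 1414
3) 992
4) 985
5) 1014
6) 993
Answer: 5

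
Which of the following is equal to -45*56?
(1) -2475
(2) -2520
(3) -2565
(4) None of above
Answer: 2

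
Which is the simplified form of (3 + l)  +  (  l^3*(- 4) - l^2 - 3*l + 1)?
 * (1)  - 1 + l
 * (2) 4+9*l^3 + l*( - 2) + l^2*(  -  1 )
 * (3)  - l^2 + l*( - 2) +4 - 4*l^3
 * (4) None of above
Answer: 3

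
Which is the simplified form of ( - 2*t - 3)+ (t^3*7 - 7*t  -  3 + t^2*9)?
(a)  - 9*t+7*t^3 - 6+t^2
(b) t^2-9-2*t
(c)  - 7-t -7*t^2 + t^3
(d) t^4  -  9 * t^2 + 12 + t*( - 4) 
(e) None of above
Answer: e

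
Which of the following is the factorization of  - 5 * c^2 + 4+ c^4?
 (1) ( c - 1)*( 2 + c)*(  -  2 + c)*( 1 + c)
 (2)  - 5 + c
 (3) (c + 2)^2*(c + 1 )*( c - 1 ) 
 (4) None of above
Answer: 1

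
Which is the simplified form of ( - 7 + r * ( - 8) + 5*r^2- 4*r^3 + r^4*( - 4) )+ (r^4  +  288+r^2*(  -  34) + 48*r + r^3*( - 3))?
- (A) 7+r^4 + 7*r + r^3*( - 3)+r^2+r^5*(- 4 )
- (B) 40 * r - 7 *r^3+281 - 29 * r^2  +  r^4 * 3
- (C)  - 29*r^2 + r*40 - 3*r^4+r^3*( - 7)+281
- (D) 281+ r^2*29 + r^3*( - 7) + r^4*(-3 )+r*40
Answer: C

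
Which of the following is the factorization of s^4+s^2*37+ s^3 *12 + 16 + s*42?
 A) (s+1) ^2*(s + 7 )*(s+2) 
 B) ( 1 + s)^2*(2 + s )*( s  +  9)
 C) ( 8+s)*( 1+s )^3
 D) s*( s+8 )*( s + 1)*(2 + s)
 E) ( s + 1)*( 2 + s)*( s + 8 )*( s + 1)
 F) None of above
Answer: E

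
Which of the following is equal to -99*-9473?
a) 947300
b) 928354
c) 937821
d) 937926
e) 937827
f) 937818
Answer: e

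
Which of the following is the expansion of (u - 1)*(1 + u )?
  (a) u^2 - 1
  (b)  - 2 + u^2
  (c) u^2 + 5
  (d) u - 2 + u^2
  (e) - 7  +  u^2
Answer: a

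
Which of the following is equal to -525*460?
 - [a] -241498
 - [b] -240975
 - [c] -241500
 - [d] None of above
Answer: c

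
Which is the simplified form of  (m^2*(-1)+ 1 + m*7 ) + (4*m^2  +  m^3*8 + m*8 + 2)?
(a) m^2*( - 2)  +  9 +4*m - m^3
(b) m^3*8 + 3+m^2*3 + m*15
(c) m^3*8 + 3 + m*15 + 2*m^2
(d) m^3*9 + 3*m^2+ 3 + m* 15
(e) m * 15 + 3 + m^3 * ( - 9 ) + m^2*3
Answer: b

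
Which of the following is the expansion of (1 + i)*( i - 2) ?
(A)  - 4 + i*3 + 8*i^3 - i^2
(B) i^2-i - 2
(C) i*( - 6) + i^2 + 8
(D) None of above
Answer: B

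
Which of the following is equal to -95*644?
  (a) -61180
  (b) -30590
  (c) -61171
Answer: a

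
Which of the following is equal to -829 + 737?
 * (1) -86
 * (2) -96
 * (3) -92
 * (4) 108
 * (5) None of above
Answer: 3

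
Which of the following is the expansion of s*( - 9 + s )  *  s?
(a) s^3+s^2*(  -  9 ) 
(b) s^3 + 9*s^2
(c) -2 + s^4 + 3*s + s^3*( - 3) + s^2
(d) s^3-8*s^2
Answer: a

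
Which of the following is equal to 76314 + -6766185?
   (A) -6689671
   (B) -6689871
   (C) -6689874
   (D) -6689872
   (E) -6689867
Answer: B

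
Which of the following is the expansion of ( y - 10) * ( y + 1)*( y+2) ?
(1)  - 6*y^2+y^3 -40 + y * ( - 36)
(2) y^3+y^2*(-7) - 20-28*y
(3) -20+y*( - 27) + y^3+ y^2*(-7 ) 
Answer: 2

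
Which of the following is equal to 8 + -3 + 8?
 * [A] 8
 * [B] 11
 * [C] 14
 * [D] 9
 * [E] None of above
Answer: E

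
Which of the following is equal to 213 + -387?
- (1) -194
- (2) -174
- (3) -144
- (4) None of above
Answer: 2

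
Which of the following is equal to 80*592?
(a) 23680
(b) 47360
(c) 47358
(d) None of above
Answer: b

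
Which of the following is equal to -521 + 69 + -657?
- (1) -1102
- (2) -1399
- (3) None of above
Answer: 3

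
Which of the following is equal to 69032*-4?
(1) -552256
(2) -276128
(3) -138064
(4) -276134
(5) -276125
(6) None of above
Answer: 2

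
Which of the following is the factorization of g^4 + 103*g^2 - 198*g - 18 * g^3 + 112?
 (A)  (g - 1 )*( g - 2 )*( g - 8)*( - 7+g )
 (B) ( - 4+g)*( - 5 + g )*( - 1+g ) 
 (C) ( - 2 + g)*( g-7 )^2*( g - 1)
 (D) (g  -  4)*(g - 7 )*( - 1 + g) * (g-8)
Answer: A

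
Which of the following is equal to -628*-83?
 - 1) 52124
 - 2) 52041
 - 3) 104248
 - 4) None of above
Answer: 1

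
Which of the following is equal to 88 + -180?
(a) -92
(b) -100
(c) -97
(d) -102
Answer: a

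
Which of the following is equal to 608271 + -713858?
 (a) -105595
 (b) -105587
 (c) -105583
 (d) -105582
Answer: b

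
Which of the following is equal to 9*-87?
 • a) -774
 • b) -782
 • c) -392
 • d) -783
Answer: d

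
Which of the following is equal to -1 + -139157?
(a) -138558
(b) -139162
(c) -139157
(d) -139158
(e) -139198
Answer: d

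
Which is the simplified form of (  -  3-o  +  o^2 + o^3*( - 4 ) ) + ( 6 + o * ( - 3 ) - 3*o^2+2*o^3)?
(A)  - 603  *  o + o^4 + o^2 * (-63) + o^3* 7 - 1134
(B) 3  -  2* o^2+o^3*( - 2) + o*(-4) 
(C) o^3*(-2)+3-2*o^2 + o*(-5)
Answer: B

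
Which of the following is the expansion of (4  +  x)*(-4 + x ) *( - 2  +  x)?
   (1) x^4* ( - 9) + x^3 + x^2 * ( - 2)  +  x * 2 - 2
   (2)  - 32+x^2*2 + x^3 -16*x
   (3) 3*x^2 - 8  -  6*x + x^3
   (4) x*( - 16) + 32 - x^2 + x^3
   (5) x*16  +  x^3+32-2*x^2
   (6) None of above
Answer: 6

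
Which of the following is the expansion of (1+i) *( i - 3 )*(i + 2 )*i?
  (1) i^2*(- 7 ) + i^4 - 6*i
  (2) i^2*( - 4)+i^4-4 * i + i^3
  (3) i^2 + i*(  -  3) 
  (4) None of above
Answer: 1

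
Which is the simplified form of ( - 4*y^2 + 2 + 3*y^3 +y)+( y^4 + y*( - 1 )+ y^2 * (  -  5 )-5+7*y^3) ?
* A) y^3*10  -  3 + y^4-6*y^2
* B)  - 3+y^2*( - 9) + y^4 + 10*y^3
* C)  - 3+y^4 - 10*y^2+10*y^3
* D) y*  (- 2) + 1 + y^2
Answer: B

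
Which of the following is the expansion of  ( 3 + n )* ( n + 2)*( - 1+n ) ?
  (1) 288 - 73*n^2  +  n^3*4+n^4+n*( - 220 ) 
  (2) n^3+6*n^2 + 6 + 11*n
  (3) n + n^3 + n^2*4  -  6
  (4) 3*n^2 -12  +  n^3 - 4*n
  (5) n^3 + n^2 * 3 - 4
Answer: 3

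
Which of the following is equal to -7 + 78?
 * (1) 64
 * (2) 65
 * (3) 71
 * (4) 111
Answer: 3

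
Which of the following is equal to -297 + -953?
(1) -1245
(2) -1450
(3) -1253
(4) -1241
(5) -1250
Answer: 5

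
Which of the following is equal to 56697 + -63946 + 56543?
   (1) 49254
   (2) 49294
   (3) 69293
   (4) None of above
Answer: 2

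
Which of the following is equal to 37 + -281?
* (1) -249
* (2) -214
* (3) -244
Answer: 3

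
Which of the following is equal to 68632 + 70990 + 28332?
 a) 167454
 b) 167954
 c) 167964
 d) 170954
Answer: b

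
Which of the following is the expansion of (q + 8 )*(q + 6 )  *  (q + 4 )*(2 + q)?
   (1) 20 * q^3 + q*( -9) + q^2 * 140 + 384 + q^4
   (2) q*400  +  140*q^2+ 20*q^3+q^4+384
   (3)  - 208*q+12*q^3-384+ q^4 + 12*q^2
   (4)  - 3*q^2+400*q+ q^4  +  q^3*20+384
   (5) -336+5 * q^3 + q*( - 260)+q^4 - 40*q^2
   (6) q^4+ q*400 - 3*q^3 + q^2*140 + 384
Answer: 2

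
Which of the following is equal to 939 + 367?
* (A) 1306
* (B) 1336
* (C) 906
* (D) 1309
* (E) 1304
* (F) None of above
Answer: A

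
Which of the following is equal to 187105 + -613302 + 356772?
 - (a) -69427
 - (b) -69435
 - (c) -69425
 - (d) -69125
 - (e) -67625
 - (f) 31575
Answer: c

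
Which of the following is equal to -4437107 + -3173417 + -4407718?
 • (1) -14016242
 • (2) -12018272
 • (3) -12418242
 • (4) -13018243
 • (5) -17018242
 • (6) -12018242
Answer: 6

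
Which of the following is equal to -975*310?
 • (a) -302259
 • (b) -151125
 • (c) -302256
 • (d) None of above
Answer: d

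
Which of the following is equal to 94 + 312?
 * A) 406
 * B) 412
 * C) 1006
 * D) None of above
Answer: A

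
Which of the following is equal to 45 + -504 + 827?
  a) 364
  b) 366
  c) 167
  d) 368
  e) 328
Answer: d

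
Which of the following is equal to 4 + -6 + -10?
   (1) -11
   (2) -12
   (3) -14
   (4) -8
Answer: 2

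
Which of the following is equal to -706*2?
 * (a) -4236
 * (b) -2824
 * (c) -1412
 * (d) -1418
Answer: c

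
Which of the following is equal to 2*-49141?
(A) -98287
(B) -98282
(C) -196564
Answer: B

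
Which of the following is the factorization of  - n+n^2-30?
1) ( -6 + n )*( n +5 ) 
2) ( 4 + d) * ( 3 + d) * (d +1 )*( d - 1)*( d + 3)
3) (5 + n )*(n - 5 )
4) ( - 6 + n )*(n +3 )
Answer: 1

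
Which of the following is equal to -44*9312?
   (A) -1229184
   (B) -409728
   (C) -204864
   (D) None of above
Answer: B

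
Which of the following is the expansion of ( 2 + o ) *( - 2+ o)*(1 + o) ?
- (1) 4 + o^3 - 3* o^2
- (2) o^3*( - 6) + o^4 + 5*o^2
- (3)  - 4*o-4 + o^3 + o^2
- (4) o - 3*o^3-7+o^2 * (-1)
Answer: 3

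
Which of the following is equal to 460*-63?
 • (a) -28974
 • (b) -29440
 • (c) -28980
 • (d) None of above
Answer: c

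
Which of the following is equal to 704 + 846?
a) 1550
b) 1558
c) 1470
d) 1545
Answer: a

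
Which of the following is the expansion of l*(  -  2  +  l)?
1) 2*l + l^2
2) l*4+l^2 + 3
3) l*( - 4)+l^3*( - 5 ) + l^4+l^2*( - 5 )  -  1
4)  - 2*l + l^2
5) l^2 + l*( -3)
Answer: 4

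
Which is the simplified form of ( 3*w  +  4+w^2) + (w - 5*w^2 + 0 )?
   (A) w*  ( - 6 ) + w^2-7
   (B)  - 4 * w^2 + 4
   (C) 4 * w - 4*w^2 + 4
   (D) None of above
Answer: C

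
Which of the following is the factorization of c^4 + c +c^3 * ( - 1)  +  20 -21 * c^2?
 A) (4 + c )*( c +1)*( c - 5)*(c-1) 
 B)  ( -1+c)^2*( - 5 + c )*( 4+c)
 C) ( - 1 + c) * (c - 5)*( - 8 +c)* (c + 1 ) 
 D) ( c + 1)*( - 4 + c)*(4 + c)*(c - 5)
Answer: A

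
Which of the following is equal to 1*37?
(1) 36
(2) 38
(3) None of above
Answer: 3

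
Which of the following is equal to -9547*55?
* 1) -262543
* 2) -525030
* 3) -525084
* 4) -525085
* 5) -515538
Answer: 4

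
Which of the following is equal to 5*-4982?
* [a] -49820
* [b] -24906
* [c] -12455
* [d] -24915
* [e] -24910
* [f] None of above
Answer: e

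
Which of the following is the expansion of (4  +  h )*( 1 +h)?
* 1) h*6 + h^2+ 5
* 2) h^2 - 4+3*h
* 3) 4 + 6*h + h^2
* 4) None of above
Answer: 4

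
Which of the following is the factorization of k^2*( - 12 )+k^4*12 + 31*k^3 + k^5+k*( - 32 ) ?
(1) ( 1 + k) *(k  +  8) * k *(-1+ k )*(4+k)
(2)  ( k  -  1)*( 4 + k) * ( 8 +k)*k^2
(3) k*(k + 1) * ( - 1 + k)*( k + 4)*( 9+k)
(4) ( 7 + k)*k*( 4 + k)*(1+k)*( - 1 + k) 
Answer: 1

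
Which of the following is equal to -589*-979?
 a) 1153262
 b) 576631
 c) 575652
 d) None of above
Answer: b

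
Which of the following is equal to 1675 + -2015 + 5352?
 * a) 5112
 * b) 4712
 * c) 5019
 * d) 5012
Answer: d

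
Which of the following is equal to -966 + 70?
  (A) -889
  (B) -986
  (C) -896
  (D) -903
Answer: C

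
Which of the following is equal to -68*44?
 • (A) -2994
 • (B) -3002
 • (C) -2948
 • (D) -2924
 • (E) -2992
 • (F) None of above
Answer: E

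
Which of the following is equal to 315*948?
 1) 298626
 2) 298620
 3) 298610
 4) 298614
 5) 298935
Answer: 2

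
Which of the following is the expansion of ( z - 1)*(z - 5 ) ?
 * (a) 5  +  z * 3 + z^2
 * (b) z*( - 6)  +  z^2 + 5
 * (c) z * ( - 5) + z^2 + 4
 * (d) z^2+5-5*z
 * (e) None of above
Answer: b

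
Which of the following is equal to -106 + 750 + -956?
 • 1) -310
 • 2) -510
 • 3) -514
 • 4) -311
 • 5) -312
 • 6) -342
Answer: 5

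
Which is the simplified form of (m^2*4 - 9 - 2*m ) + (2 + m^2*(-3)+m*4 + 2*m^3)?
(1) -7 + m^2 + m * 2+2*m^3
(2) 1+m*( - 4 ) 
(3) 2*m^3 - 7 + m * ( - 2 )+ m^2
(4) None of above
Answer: 1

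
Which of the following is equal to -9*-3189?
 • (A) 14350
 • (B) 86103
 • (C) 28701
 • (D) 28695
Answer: C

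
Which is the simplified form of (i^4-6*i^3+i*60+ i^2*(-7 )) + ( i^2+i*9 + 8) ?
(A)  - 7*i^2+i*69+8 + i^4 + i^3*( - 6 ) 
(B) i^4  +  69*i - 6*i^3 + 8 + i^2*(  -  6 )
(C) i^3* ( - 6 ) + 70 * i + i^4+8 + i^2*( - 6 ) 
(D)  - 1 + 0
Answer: B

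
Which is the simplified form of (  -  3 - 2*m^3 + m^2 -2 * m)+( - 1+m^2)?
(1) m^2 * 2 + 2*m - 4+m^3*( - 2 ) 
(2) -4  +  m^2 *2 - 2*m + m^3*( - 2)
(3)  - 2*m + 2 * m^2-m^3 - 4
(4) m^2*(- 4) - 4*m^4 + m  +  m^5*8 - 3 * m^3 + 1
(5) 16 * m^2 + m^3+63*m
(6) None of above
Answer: 2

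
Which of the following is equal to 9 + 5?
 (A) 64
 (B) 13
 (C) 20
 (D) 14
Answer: D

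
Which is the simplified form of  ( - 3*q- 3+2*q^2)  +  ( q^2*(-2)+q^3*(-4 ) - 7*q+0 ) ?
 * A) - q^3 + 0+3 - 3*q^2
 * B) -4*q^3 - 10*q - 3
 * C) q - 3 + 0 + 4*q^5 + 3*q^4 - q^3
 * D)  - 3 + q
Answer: B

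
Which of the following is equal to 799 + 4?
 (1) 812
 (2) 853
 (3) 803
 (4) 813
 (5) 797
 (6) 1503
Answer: 3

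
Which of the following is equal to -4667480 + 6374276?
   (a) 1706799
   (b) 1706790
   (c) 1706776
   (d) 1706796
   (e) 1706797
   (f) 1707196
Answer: d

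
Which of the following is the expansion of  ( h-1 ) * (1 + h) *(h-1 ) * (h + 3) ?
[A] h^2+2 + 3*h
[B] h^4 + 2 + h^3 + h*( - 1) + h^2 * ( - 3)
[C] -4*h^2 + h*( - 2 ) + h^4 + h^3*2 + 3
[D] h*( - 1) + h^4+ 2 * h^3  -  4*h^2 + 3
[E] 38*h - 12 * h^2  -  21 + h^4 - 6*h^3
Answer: C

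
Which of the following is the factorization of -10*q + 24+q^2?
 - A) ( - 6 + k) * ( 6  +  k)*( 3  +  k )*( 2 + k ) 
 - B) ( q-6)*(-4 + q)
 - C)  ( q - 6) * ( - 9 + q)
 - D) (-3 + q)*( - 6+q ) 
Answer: B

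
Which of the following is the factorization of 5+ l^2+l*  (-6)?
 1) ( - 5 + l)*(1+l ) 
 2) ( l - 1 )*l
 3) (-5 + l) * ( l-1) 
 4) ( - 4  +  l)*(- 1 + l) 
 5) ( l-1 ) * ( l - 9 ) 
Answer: 3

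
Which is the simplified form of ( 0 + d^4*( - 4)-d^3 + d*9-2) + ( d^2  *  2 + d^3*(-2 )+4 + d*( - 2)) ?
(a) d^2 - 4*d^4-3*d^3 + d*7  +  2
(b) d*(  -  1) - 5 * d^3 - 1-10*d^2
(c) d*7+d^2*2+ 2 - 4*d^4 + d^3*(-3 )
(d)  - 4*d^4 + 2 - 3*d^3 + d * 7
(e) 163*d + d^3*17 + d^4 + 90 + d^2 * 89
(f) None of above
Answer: c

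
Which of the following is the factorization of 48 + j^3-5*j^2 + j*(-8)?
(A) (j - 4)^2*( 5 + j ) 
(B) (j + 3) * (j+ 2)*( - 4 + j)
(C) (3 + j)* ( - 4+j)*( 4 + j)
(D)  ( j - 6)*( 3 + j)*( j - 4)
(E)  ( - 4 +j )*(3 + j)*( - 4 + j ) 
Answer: E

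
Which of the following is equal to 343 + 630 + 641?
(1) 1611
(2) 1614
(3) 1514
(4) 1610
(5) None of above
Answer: 2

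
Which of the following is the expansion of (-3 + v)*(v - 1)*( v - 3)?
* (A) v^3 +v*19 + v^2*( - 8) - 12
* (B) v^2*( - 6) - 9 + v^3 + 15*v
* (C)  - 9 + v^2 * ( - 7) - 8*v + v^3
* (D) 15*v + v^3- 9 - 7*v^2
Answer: D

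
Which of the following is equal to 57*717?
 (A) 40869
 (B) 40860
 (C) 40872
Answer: A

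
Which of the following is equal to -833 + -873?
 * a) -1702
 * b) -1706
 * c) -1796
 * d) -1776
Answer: b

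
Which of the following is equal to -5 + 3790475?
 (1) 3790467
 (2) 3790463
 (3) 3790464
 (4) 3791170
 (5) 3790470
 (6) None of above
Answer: 5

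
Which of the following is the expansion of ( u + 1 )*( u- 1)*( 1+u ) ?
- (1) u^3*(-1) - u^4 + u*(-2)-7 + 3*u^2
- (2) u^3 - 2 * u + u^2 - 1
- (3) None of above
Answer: 3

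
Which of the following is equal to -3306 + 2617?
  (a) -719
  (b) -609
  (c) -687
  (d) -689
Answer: d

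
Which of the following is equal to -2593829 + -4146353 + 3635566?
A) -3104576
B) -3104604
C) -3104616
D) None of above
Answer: C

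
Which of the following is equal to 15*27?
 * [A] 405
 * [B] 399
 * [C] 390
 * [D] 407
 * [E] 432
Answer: A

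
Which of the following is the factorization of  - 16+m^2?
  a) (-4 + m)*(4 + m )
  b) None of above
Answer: a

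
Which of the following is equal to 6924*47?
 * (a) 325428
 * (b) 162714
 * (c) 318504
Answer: a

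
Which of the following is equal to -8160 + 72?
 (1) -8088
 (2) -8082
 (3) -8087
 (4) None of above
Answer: 1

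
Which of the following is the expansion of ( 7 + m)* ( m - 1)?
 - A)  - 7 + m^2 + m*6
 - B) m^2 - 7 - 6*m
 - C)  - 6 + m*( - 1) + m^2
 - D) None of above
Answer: A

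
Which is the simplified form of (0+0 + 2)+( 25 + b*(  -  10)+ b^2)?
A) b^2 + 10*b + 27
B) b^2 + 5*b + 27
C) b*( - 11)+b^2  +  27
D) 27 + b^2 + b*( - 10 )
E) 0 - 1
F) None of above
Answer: D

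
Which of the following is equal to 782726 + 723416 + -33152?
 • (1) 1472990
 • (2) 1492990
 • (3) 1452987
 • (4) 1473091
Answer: 1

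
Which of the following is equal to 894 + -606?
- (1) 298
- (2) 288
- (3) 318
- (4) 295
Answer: 2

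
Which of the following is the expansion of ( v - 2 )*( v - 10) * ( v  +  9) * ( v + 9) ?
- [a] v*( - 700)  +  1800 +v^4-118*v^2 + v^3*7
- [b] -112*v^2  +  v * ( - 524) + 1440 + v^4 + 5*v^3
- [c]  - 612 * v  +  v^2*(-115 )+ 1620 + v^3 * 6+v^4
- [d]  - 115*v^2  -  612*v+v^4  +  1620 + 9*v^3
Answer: c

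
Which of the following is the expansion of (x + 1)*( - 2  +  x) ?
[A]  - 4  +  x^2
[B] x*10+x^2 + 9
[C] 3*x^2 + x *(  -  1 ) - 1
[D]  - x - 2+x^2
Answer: D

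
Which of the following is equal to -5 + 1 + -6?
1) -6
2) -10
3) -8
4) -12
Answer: 2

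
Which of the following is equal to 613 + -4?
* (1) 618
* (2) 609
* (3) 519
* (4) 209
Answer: 2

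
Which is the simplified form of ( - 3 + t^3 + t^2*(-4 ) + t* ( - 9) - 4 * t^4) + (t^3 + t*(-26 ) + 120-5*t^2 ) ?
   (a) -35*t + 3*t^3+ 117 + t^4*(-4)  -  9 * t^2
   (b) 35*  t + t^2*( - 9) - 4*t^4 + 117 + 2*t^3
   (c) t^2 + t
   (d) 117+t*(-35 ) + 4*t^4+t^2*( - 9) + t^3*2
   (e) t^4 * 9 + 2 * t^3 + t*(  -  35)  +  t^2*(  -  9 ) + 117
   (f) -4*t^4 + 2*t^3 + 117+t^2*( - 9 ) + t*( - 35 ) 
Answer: f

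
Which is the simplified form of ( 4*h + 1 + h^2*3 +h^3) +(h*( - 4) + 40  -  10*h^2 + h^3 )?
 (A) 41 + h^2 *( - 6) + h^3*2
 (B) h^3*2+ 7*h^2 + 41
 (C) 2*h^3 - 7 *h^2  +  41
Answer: C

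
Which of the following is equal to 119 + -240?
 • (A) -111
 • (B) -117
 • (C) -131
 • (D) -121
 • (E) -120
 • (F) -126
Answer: D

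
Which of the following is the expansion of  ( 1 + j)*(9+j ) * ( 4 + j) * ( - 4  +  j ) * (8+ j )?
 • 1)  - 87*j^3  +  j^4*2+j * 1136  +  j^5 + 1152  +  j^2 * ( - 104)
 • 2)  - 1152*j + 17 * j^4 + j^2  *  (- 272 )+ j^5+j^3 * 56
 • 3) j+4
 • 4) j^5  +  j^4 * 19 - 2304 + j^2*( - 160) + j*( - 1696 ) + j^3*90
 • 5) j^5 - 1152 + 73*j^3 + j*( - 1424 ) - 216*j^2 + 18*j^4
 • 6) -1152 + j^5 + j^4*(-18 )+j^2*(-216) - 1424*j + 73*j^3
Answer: 5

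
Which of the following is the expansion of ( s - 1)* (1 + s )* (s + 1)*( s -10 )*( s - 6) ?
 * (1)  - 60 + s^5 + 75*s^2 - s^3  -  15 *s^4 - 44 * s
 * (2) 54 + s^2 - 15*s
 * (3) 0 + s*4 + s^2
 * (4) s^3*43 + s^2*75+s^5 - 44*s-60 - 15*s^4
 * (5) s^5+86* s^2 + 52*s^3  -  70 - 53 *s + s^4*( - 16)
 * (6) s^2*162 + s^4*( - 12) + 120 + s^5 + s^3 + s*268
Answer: 4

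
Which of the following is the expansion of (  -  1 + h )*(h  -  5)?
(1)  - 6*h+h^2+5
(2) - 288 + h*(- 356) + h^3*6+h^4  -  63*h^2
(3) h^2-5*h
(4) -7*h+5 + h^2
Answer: 1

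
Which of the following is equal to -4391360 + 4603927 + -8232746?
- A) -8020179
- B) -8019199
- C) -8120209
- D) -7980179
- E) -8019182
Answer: A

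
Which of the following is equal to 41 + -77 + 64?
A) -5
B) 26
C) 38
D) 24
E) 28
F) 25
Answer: E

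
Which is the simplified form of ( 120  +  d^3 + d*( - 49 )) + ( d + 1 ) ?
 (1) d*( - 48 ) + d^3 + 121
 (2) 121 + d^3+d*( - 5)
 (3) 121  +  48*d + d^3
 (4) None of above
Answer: 1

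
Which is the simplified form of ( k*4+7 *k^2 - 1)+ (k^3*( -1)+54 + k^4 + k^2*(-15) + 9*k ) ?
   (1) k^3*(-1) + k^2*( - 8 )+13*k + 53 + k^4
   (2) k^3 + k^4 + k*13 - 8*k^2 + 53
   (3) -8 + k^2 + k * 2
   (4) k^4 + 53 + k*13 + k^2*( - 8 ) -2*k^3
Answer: 1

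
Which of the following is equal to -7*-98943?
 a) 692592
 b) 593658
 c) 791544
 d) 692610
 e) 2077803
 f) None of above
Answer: f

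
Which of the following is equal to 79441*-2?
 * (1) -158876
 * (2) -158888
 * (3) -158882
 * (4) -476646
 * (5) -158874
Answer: 3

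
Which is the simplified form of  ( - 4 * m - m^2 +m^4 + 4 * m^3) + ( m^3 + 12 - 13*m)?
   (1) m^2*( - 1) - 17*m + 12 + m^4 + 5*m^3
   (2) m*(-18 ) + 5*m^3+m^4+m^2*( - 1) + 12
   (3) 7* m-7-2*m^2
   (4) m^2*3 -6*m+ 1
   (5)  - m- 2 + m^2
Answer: 1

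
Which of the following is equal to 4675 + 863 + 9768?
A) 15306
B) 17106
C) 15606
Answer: A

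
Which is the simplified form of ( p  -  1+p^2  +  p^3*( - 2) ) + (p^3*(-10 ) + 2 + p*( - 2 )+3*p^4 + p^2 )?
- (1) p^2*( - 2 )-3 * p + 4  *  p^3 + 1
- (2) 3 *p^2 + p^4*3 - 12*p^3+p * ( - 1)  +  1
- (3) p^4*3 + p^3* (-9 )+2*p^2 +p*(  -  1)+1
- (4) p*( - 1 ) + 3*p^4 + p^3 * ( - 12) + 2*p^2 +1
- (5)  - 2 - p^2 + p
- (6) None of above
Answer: 4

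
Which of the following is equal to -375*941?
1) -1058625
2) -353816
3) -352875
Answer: 3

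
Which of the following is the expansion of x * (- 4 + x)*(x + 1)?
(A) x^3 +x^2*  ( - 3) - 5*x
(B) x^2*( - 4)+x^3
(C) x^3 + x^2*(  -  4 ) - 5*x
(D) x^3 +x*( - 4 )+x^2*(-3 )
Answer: D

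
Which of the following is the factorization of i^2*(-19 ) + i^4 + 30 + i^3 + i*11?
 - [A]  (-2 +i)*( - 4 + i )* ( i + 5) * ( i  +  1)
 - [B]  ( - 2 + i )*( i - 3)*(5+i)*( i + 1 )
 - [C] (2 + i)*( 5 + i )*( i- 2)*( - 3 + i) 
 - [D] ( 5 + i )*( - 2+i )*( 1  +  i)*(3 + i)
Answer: B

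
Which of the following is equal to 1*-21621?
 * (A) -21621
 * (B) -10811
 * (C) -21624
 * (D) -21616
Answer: A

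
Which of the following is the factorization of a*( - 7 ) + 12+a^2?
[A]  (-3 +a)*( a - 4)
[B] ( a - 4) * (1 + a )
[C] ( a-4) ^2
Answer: A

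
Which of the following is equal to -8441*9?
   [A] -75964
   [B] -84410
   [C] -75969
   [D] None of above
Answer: C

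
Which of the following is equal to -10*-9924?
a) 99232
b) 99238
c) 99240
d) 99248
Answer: c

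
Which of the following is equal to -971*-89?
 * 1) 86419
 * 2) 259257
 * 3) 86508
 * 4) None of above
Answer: 1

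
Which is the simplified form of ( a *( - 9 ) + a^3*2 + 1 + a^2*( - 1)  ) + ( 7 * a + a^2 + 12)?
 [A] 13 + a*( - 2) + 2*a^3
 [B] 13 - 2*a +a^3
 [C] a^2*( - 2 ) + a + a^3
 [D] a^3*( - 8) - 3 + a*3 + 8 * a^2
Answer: A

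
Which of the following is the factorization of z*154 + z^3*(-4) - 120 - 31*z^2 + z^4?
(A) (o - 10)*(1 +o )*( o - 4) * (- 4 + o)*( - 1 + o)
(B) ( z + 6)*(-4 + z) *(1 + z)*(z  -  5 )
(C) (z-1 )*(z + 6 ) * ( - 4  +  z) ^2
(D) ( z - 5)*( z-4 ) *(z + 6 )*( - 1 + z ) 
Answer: D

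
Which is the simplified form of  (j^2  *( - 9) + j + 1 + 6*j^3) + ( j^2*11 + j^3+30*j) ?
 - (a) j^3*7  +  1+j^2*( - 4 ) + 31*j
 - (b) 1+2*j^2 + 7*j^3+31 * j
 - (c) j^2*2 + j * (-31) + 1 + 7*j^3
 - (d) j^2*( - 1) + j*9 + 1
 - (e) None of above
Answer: b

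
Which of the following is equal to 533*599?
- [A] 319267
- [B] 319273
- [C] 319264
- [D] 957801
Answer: A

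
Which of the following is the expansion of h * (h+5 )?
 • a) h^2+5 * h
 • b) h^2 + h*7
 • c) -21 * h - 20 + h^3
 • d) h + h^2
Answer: a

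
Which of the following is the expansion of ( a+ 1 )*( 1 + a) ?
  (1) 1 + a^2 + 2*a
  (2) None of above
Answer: 1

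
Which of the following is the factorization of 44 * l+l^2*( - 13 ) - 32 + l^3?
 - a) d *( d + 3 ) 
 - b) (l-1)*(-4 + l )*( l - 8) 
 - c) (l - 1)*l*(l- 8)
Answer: b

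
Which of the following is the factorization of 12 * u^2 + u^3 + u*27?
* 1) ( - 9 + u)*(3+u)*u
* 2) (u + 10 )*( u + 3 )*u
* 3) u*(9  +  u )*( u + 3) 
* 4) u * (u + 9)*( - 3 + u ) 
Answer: 3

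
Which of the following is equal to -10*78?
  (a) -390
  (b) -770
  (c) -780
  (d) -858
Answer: c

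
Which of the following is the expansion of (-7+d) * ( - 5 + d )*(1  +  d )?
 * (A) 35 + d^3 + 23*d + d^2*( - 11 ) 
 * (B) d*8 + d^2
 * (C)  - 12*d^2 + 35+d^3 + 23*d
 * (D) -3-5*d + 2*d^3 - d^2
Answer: A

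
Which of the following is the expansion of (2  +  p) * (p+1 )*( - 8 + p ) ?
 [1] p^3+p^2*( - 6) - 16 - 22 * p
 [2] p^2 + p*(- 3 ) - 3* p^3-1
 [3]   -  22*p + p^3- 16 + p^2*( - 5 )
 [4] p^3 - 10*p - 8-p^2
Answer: 3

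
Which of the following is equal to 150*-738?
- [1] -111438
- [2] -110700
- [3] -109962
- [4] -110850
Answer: 2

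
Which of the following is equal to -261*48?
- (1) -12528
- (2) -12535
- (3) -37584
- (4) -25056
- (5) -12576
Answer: 1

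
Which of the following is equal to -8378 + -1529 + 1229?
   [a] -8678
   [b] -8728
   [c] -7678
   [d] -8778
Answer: a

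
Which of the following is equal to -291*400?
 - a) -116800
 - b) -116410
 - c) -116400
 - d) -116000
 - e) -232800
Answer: c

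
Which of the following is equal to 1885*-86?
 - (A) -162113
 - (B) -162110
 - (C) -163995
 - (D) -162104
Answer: B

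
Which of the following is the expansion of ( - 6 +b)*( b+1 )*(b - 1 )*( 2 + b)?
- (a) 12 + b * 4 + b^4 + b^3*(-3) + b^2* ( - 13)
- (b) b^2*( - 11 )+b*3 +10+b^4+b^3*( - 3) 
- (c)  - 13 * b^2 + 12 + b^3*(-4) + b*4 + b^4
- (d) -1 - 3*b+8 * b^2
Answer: c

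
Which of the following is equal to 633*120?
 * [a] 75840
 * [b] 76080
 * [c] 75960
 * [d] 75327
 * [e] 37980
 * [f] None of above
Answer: c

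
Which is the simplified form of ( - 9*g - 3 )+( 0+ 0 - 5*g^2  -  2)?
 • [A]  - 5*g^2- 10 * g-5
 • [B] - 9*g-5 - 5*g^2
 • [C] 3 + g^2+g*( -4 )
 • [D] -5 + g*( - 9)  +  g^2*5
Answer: B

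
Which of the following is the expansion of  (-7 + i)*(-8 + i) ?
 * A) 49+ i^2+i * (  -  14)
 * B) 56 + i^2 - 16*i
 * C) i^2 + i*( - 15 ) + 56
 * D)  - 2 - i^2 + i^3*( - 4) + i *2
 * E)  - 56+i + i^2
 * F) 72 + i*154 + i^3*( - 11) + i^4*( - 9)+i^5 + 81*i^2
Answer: C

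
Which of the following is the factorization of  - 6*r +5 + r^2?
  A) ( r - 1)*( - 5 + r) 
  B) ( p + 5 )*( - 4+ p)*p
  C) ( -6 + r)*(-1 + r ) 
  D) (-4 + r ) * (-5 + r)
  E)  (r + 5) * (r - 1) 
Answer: A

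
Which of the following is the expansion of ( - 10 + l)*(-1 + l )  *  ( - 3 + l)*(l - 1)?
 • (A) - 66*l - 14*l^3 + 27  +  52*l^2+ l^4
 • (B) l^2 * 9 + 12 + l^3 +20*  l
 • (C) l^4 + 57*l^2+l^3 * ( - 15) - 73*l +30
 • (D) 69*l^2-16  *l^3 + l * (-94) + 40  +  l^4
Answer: C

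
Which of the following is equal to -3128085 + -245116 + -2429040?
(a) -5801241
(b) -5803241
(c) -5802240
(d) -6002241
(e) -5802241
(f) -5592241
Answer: e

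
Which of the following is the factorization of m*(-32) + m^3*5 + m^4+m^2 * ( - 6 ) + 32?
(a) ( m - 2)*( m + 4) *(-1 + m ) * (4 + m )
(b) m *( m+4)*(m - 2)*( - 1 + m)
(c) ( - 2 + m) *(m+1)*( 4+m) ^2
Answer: a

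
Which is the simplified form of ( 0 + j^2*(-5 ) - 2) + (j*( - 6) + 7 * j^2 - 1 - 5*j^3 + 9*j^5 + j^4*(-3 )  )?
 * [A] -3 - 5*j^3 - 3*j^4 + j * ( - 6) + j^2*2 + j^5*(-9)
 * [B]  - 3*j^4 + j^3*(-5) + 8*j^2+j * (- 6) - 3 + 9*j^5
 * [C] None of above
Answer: C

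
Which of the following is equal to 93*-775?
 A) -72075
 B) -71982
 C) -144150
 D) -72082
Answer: A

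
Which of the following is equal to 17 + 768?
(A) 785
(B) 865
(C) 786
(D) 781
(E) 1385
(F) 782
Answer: A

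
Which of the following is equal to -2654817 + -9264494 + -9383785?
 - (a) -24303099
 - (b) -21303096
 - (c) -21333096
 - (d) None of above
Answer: b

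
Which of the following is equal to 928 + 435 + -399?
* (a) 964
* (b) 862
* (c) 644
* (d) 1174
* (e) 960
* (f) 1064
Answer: a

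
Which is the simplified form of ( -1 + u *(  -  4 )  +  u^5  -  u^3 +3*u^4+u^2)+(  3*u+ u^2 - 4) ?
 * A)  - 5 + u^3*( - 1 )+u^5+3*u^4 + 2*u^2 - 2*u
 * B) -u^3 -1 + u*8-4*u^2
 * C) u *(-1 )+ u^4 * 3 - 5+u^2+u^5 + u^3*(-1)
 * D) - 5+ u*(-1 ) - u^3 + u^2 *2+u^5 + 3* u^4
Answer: D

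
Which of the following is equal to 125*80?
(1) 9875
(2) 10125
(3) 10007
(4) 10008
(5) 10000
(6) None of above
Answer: 5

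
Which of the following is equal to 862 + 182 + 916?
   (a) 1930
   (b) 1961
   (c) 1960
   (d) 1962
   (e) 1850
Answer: c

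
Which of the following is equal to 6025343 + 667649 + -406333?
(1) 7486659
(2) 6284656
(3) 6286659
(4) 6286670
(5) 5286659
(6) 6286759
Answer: 3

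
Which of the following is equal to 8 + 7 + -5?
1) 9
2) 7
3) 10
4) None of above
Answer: 3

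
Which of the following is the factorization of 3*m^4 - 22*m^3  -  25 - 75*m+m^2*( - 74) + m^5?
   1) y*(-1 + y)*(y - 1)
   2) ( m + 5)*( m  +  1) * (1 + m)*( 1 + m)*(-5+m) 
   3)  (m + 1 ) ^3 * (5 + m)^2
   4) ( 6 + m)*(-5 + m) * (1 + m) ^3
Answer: 2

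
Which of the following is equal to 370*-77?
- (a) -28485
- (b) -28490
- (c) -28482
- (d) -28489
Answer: b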